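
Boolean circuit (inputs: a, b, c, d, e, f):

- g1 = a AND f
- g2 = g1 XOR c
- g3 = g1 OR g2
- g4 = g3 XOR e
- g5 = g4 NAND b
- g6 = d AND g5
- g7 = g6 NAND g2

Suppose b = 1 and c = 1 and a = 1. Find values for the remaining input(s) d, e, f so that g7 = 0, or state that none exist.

d=1 e=1 f=0

Check with b = 1 and c = 1 and a = 1 and d=1, e=1, f=0:
g1 = a AND f = 1 AND 0 = 0
g2 = g1 XOR c = 0 XOR 1 = 1
g3 = g1 OR g2 = 0 OR 1 = 1
g4 = g3 XOR e = 1 XOR 1 = 0
g5 = g4 NAND b = 0 NAND 1 = 1
g6 = d AND g5 = 1 AND 1 = 1
g7 = g6 NAND g2 = 1 NAND 1 = 0
So g7 = 0.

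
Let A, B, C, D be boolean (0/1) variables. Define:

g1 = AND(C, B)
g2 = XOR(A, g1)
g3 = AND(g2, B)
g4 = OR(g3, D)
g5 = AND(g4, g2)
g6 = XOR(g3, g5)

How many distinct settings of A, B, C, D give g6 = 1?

g6 = XOR(g3, g5) must be 1, so g3 and g5 differ.
Satisfying assignments:
  A=1, B=0, C=0, D=1
  A=1, B=0, C=1, D=1

2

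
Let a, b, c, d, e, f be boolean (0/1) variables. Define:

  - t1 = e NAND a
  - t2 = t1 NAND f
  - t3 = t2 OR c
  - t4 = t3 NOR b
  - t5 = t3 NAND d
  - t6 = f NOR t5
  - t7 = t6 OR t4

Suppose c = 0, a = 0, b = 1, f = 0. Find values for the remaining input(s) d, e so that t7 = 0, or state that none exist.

Check with c = 0, a = 0, b = 1, f = 0 and d=0, e=1:
t1 = e NAND a = 1 NAND 0 = 1
t2 = t1 NAND f = 1 NAND 0 = 1
t3 = t2 OR c = 1 OR 0 = 1
t4 = t3 NOR b = 1 NOR 1 = 0
t5 = t3 NAND d = 1 NAND 0 = 1
t6 = f NOR t5 = 0 NOR 1 = 0
t7 = t6 OR t4 = 0 OR 0 = 0
So t7 = 0.

d=0, e=1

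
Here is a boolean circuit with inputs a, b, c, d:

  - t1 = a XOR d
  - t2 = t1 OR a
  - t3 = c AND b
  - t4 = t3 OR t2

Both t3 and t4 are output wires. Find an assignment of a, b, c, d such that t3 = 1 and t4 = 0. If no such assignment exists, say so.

Across all 16 input combinations, none give both t3 = 1 and t4 = 0.

no solution exists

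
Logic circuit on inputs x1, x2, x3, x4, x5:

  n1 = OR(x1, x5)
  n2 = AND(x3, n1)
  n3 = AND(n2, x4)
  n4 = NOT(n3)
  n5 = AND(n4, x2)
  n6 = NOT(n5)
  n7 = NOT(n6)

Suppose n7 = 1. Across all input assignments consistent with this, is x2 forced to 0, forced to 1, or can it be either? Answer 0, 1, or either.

1

n7 = NOT(n6) must be 1, so n6 = 0.
n6 = NOT(n5) must be 0, so n5 = 1.
Every assignment with n7 = 1 has x2 = 1; there are 13 such assignment(s).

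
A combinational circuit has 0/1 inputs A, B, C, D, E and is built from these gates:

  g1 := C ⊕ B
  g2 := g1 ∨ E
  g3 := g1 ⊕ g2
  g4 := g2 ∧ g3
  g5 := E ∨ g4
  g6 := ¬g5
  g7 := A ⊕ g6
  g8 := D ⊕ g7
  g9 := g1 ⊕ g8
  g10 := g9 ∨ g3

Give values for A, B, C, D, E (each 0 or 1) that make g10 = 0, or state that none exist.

A=0, B=0, C=1, D=0, E=0

g10 = g9 ∨ g3 must be 0, so both g9 = 0 and g3 = 0.
g9 = g1 ⊕ g8 must be 0, so g1 and g8 are equal.
g3 = g1 ⊕ g2 must be 0, so g1 and g2 are equal.
Check with A=0, B=0, C=1, D=0, E=0:
g1 = C ⊕ B = 1 ⊕ 0 = 1
g2 = g1 ∨ E = 1 ∨ 0 = 1
g3 = g1 ⊕ g2 = 1 ⊕ 1 = 0
g4 = g2 ∧ g3 = 1 ∧ 0 = 0
g5 = E ∨ g4 = 0 ∨ 0 = 0
g6 = ¬g5 = ¬0 = 1
g7 = A ⊕ g6 = 0 ⊕ 1 = 1
g8 = D ⊕ g7 = 0 ⊕ 1 = 1
g9 = g1 ⊕ g8 = 1 ⊕ 1 = 0
g10 = g9 ∨ g3 = 0 ∨ 0 = 0
So g10 = 0 as required.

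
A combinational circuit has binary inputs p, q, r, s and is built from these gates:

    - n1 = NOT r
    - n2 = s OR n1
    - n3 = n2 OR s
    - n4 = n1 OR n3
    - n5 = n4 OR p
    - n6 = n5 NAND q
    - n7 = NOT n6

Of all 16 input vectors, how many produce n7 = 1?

n7 = NOT n6 must be 1, so n6 = 0.
n6 = n5 NAND q must be 0, so both n5 = 1 and q = 1.
n5 = n4 OR p must be 1, so at least one of n4, p is 1.
Enumerating the 16 input combinations, 7 give n7 = 1 and 9 give n7 = 0.

7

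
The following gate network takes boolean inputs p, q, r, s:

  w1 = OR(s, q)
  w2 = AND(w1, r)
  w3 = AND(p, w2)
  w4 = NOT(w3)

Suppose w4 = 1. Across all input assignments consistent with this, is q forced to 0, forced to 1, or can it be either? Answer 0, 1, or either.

either

Both values of q occur among assignments with w4 = 1:
  q=0: p=0, q=0, r=0, s=0
  q=1: p=0, q=1, r=0, s=0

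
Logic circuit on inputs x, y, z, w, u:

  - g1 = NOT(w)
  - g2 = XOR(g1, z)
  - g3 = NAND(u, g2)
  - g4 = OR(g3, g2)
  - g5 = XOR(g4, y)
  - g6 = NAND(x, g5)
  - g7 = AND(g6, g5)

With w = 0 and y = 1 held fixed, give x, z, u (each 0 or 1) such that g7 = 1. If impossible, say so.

With w = 0 and y = 1 fixed, none of the 8 settings of x, z, u give g7 = 1.
For example, with x=1, z=0, u=1:
g1 = NOT(w) = NOT 0 = 1
g2 = XOR(g1, z) = XOR(1, 0) = 1
g3 = NAND(u, g2) = NAND(1, 1) = 0
g4 = OR(g3, g2) = OR(0, 1) = 1
g5 = XOR(g4, y) = XOR(1, 1) = 0
g6 = NAND(x, g5) = NAND(1, 0) = 1
g7 = AND(g6, g5) = AND(1, 0) = 0
giving g7 = 0 ≠ 1.

no solution exists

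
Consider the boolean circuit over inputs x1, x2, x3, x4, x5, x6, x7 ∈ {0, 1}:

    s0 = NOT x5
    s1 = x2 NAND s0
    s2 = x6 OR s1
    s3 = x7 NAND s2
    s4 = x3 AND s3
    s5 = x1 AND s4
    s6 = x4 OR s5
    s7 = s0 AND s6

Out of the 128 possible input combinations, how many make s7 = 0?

s7 = s0 AND s6 must be 0, so at least one of s0, s6 is 0.
Enumerating the 128 input combinations, 91 give s7 = 0 and 37 give s7 = 1.

91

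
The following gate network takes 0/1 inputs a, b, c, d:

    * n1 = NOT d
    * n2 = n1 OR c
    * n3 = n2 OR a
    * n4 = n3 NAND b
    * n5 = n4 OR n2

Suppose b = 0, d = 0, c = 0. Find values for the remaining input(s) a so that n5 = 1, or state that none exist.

Check with b = 0, d = 0, c = 0 and a=0:
n1 = NOT d = NOT 0 = 1
n2 = n1 OR c = 1 OR 0 = 1
n3 = n2 OR a = 1 OR 0 = 1
n4 = n3 NAND b = 1 NAND 0 = 1
n5 = n4 OR n2 = 1 OR 1 = 1
So n5 = 1.

a=0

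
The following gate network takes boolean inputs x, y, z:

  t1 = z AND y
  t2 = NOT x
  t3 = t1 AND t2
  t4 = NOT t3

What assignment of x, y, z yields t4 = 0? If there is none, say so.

x=0, y=1, z=1

Check with x=0, y=1, z=1:
t1 = z AND y = 1 AND 1 = 1
t2 = NOT x = NOT 0 = 1
t3 = t1 AND t2 = 1 AND 1 = 1
t4 = NOT t3 = NOT 1 = 0
So t4 = 0 as required.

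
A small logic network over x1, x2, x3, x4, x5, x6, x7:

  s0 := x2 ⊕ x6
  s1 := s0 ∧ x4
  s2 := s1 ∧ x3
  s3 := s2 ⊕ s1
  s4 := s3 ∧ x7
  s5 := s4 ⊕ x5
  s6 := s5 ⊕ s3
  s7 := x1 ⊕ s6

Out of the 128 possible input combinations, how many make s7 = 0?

s7 = x1 ⊕ s6 must be 0, so x1 and s6 are equal.
Enumerating the 128 input combinations, 64 give s7 = 0 and 64 give s7 = 1.

64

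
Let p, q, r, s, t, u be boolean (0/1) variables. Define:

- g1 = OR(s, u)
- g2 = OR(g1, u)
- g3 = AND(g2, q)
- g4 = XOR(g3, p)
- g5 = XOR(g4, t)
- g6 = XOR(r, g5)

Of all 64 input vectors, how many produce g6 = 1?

g6 = XOR(r, g5) must be 1, so r and g5 differ.
Enumerating the 64 input combinations, 32 give g6 = 1 and 32 give g6 = 0.

32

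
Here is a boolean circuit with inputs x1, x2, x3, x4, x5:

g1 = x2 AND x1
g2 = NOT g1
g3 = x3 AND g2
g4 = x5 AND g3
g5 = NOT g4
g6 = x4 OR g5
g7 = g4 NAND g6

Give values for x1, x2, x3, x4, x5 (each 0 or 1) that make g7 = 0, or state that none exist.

x1=0, x2=0, x3=1, x4=1, x5=1

Check with x1=0, x2=0, x3=1, x4=1, x5=1:
g1 = x2 AND x1 = 0 AND 0 = 0
g2 = NOT g1 = NOT 0 = 1
g3 = x3 AND g2 = 1 AND 1 = 1
g4 = x5 AND g3 = 1 AND 1 = 1
g5 = NOT g4 = NOT 1 = 0
g6 = x4 OR g5 = 1 OR 0 = 1
g7 = g4 NAND g6 = 1 NAND 1 = 0
So g7 = 0 as required.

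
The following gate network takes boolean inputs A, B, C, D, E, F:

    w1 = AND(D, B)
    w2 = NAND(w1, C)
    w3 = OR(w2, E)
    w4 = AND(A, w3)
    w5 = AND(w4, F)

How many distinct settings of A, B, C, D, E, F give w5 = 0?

w5 = AND(w4, F) must be 0, so at least one of w4, F is 0.
Enumerating the 64 input combinations, 49 give w5 = 0 and 15 give w5 = 1.

49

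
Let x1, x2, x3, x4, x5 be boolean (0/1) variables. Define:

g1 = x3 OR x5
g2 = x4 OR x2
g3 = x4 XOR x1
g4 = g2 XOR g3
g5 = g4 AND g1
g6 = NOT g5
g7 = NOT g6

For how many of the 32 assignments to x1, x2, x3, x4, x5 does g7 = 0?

20

g7 = NOT g6 must be 0, so g6 = 1.
g6 = NOT g5 must be 1, so g5 = 0.
g5 = g4 AND g1 must be 0, so at least one of g4, g1 is 0.
Enumerating the 32 input combinations, 20 give g7 = 0 and 12 give g7 = 1.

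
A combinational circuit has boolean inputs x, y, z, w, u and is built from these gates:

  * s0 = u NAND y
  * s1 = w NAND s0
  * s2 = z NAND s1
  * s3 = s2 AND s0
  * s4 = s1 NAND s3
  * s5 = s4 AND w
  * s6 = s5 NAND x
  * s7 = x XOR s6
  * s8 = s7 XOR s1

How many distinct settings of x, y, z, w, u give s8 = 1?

s8 = s7 XOR s1 must be 1, so s7 and s1 differ.
Enumerating the 32 input combinations, 20 give s8 = 1 and 12 give s8 = 0.

20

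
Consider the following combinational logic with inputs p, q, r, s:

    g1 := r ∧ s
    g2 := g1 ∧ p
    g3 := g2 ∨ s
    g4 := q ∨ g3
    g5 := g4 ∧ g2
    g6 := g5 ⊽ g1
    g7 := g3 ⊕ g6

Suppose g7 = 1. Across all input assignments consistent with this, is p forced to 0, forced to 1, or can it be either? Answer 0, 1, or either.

either

Both values of p occur among assignments with g7 = 1:
  p=0: p=0, q=0, r=0, s=0
  p=1: p=1, q=0, r=0, s=0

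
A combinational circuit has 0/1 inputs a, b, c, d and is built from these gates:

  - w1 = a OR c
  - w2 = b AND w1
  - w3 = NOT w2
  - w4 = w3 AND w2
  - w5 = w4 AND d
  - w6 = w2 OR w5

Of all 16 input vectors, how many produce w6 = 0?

10

w6 = w2 OR w5 must be 0, so both w2 = 0 and w5 = 0.
Enumerating the 16 input combinations, 10 give w6 = 0 and 6 give w6 = 1.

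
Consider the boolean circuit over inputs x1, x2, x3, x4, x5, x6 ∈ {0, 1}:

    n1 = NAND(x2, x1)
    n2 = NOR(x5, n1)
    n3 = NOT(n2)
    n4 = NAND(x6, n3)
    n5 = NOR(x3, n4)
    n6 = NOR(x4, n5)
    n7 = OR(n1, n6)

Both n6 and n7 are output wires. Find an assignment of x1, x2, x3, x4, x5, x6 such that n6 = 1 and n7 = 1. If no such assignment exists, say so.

x1=0 x2=1 x3=1 x4=0 x5=1 x6=1

Check with x1=0 x2=1 x3=1 x4=0 x5=1 x6=1:
n1 = NAND(x2, x1) = NAND(1, 0) = 1
n2 = NOR(x5, n1) = NOR(1, 1) = 0
n3 = NOT(n2) = NOT 0 = 1
n4 = NAND(x6, n3) = NAND(1, 1) = 0
n5 = NOR(x3, n4) = NOR(1, 0) = 0
n6 = NOR(x4, n5) = NOR(0, 0) = 1
n7 = OR(n1, n6) = OR(1, 1) = 1
So n6 = 1 and n7 = 1.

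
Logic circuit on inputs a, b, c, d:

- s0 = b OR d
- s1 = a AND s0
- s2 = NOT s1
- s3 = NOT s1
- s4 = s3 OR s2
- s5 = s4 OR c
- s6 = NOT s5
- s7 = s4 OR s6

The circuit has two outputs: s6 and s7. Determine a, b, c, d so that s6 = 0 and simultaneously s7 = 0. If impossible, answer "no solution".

Check with a=1, b=1, c=1, d=0:
s0 = b OR d = 1 OR 0 = 1
s1 = a AND s0 = 1 AND 1 = 1
s2 = NOT s1 = NOT 1 = 0
s3 = NOT s1 = NOT 1 = 0
s4 = s3 OR s2 = 0 OR 0 = 0
s5 = s4 OR c = 0 OR 1 = 1
s6 = NOT s5 = NOT 1 = 0
s7 = s4 OR s6 = 0 OR 0 = 0
So s6 = 0 and s7 = 0.

a=1, b=1, c=1, d=0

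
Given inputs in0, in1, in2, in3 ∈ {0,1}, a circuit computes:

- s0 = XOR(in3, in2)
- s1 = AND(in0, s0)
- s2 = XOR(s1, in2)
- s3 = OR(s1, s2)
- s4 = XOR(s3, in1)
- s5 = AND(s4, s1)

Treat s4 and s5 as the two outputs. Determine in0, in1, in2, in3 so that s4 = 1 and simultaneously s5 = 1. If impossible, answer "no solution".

in0=1, in1=0, in2=1, in3=0

Check with in0=1, in1=0, in2=1, in3=0:
s0 = XOR(in3, in2) = XOR(0, 1) = 1
s1 = AND(in0, s0) = AND(1, 1) = 1
s2 = XOR(s1, in2) = XOR(1, 1) = 0
s3 = OR(s1, s2) = OR(1, 0) = 1
s4 = XOR(s3, in1) = XOR(1, 0) = 1
s5 = AND(s4, s1) = AND(1, 1) = 1
So s4 = 1 and s5 = 1.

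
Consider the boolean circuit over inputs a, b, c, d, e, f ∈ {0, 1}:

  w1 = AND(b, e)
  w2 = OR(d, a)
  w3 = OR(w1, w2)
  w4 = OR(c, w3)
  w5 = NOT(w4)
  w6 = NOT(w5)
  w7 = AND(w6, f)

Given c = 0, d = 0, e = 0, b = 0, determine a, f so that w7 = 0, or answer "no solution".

w7 = AND(w6, f) must be 0, so at least one of w6, f is 0.
Check with c = 0, d = 0, e = 0, b = 0 and a=1, f=0:
w1 = AND(b, e) = AND(0, 0) = 0
w2 = OR(d, a) = OR(0, 1) = 1
w3 = OR(w1, w2) = OR(0, 1) = 1
w4 = OR(c, w3) = OR(0, 1) = 1
w5 = NOT(w4) = NOT 1 = 0
w6 = NOT(w5) = NOT 0 = 1
w7 = AND(w6, f) = AND(1, 0) = 0
So w7 = 0.

a=1, f=0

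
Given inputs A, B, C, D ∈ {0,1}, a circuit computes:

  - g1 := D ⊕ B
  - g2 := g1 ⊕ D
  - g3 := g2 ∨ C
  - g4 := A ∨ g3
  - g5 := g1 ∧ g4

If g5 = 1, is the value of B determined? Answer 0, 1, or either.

Both values of B occur among assignments with g5 = 1:
  B=0: A=0, B=0, C=1, D=1
  B=1: A=0, B=1, C=0, D=0

either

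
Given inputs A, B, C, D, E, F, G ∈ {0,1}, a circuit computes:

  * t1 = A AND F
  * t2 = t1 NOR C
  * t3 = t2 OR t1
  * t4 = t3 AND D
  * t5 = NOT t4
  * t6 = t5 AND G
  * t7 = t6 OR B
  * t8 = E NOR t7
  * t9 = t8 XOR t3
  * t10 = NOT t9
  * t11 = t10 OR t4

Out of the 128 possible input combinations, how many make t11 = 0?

41

t11 = t10 OR t4 must be 0, so both t10 = 0 and t4 = 0.
t10 = NOT t9 must be 0, so t9 = 1.
t4 = t3 AND D must be 0, so at least one of t3, D is 0.
Enumerating the 128 input combinations, 41 give t11 = 0 and 87 give t11 = 1.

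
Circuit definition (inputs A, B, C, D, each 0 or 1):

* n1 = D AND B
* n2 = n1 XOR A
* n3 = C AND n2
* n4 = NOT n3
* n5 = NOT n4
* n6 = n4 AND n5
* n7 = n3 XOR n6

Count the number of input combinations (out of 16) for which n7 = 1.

4

n7 = n3 XOR n6 must be 1, so n3 and n6 differ.
Satisfying assignments:
  A=0, B=1, C=1, D=1
  A=1, B=0, C=1, D=0
  A=1, B=0, C=1, D=1
  A=1, B=1, C=1, D=0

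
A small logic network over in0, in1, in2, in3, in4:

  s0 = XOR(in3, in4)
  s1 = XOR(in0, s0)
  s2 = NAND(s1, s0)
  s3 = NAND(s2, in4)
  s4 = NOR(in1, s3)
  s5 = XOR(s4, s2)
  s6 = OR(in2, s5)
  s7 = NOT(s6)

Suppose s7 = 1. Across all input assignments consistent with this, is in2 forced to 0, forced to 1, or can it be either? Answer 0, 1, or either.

0

s7 = NOT(s6) must be 1, so s6 = 0.
s6 = OR(in2, s5) must be 0, so both in2 = 0 and s5 = 0.
s5 = XOR(s4, s2) must be 0, so s4 and s2 are equal.
Every assignment with s7 = 1 has in2 = 0; there are 7 such assignment(s).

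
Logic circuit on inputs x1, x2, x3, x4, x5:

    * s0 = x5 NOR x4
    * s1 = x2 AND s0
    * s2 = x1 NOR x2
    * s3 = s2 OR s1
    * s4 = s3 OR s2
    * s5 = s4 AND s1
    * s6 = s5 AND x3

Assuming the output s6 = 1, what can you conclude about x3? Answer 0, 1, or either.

s6 = s5 AND x3 must be 1, so both s5 = 1 and x3 = 1.
Every assignment with s6 = 1 has x3 = 1; there are 2 such assignment(s).
  x1=0, x2=1, x3=1, x4=0, x5=0
  x1=1, x2=1, x3=1, x4=0, x5=0

1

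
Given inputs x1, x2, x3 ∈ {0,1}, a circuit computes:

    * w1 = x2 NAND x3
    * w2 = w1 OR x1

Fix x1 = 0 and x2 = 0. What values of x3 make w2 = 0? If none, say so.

With x1 = 0 and x2 = 0 fixed, none of the 2 settings of x3 give w2 = 0.
For example, with x3=1:
w1 = x2 NAND x3 = 0 NAND 1 = 1
w2 = w1 OR x1 = 1 OR 0 = 1
giving w2 = 1 ≠ 0.

no solution exists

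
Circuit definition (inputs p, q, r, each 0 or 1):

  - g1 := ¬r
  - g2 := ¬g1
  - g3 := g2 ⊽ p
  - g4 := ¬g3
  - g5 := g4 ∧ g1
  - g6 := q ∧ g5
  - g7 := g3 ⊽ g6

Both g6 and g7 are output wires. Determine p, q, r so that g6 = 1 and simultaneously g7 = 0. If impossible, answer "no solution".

Check with p=1, q=1, r=0:
g1 = ¬r = ¬0 = 1
g2 = ¬g1 = ¬1 = 0
g3 = g2 ⊽ p = 0 ⊽ 1 = 0
g4 = ¬g3 = ¬0 = 1
g5 = g4 ∧ g1 = 1 ∧ 1 = 1
g6 = q ∧ g5 = 1 ∧ 1 = 1
g7 = g3 ⊽ g6 = 0 ⊽ 1 = 0
So g6 = 1 and g7 = 0.

p=1, q=1, r=0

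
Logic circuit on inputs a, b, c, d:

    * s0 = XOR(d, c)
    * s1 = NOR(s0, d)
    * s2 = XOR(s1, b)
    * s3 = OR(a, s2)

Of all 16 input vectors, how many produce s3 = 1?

12

s3 = OR(a, s2) must be 1, so at least one of a, s2 is 1.
Enumerating the 16 input combinations, 12 give s3 = 1 and 4 give s3 = 0.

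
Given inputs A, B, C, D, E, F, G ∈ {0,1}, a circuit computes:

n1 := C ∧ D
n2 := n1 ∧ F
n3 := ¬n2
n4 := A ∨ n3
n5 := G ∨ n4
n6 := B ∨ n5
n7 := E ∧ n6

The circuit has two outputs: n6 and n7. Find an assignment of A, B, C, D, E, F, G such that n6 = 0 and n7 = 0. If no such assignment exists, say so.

A=0, B=0, C=1, D=1, E=1, F=1, G=0

Check with A=0, B=0, C=1, D=1, E=1, F=1, G=0:
n1 = C ∧ D = 1 ∧ 1 = 1
n2 = n1 ∧ F = 1 ∧ 1 = 1
n3 = ¬n2 = ¬1 = 0
n4 = A ∨ n3 = 0 ∨ 0 = 0
n5 = G ∨ n4 = 0 ∨ 0 = 0
n6 = B ∨ n5 = 0 ∨ 0 = 0
n7 = E ∧ n6 = 1 ∧ 0 = 0
So n6 = 0 and n7 = 0.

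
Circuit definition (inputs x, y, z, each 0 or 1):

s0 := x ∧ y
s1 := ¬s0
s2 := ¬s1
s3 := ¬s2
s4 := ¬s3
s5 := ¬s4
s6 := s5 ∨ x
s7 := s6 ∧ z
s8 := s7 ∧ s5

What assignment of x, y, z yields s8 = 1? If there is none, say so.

s8 = s7 ∧ s5 must be 1, so both s7 = 1 and s5 = 1.
s7 = s6 ∧ z must be 1, so both s6 = 1 and z = 1.
s5 = ¬s4 must be 1, so s4 = 0.
Check with x=0 y=0 z=1:
s0 = x ∧ y = 0 ∧ 0 = 0
s1 = ¬s0 = ¬0 = 1
s2 = ¬s1 = ¬1 = 0
s3 = ¬s2 = ¬0 = 1
s4 = ¬s3 = ¬1 = 0
s5 = ¬s4 = ¬0 = 1
s6 = s5 ∨ x = 1 ∨ 0 = 1
s7 = s6 ∧ z = 1 ∧ 1 = 1
s8 = s7 ∧ s5 = 1 ∧ 1 = 1
So s8 = 1 as required.

x=0 y=0 z=1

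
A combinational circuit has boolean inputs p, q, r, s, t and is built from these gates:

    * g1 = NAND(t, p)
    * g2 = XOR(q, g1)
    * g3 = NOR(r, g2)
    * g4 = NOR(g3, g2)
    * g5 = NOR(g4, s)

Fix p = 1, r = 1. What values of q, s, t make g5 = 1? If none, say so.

g5 = NOR(g4, s) must be 1, so both g4 = 0 and s = 0.
g4 = NOR(g3, g2) must be 0, so at least one of g3, g2 is 1.
Check with p = 1, r = 1 and q=0, s=0, t=0:
g1 = NAND(t, p) = NAND(0, 1) = 1
g2 = XOR(q, g1) = XOR(0, 1) = 1
g3 = NOR(r, g2) = NOR(1, 1) = 0
g4 = NOR(g3, g2) = NOR(0, 1) = 0
g5 = NOR(g4, s) = NOR(0, 0) = 1
So g5 = 1.

q=0, s=0, t=0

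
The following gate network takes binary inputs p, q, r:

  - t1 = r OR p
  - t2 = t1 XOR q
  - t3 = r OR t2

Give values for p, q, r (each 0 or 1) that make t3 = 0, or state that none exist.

p=0, q=0, r=0

Check with p=0, q=0, r=0:
t1 = r OR p = 0 OR 0 = 0
t2 = t1 XOR q = 0 XOR 0 = 0
t3 = r OR t2 = 0 OR 0 = 0
So t3 = 0 as required.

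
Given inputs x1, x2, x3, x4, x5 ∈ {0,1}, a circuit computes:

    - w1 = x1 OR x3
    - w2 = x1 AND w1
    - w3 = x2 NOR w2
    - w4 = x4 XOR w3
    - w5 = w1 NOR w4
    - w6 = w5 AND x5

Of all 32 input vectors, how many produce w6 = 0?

w6 = w5 AND x5 must be 0, so at least one of w5, x5 is 0.
Enumerating the 32 input combinations, 30 give w6 = 0 and 2 give w6 = 1.

30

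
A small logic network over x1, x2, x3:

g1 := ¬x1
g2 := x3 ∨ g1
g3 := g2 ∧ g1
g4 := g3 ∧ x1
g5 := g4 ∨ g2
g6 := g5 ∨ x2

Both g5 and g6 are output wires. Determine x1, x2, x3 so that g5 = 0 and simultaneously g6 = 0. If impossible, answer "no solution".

Check with x1=1, x2=0, x3=0:
g1 = ¬x1 = ¬1 = 0
g2 = x3 ∨ g1 = 0 ∨ 0 = 0
g3 = g2 ∧ g1 = 0 ∧ 0 = 0
g4 = g3 ∧ x1 = 0 ∧ 1 = 0
g5 = g4 ∨ g2 = 0 ∨ 0 = 0
g6 = g5 ∨ x2 = 0 ∨ 0 = 0
So g5 = 0 and g6 = 0.

x1=1, x2=0, x3=0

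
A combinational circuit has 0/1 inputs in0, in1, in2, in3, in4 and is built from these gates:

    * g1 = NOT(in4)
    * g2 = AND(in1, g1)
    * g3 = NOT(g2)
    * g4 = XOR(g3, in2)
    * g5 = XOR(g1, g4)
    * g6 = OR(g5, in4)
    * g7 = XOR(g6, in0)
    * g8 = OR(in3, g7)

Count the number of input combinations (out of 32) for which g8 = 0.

g8 = OR(in3, g7) must be 0, so both in3 = 0 and g7 = 0.
Enumerating the 32 input combinations, 8 give g8 = 0 and 24 give g8 = 1.

8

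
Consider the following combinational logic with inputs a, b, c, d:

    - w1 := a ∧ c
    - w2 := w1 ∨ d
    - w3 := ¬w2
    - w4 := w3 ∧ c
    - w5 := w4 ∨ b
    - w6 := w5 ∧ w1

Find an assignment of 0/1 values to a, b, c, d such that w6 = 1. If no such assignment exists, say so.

w6 = w5 ∧ w1 must be 1, so both w5 = 1 and w1 = 1.
w5 = w4 ∨ b must be 1, so at least one of w4, b is 1.
w1 = a ∧ c must be 1, so both a = 1 and c = 1.
Check with a=1 b=1 c=1 d=0:
w1 = a ∧ c = 1 ∧ 1 = 1
w2 = w1 ∨ d = 1 ∨ 0 = 1
w3 = ¬w2 = ¬1 = 0
w4 = w3 ∧ c = 0 ∧ 1 = 0
w5 = w4 ∨ b = 0 ∨ 1 = 1
w6 = w5 ∧ w1 = 1 ∧ 1 = 1
So w6 = 1 as required.

a=1 b=1 c=1 d=0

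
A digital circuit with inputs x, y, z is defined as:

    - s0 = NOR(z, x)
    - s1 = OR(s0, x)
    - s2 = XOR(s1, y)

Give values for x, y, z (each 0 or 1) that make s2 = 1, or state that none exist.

Check with x=0, y=1, z=1:
s0 = NOR(z, x) = NOR(1, 0) = 0
s1 = OR(s0, x) = OR(0, 0) = 0
s2 = XOR(s1, y) = XOR(0, 1) = 1
So s2 = 1 as required.

x=0, y=1, z=1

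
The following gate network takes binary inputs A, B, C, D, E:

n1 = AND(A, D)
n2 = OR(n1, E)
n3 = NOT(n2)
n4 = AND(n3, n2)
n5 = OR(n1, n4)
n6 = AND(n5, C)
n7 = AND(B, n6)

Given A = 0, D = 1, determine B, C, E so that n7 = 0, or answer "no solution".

n7 = AND(B, n6) must be 0, so at least one of B, n6 is 0.
Check with A = 0, D = 1 and B=0, C=1, E=0:
n1 = AND(A, D) = AND(0, 1) = 0
n2 = OR(n1, E) = OR(0, 0) = 0
n3 = NOT(n2) = NOT 0 = 1
n4 = AND(n3, n2) = AND(1, 0) = 0
n5 = OR(n1, n4) = OR(0, 0) = 0
n6 = AND(n5, C) = AND(0, 1) = 0
n7 = AND(B, n6) = AND(0, 0) = 0
So n7 = 0.

B=0, C=1, E=0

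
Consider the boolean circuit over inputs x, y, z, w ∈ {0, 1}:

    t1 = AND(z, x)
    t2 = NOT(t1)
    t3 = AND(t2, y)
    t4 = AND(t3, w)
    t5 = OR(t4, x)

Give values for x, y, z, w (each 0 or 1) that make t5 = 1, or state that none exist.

Check with x=0 y=1 z=0 w=1:
t1 = AND(z, x) = AND(0, 0) = 0
t2 = NOT(t1) = NOT 0 = 1
t3 = AND(t2, y) = AND(1, 1) = 1
t4 = AND(t3, w) = AND(1, 1) = 1
t5 = OR(t4, x) = OR(1, 0) = 1
So t5 = 1 as required.

x=0 y=1 z=0 w=1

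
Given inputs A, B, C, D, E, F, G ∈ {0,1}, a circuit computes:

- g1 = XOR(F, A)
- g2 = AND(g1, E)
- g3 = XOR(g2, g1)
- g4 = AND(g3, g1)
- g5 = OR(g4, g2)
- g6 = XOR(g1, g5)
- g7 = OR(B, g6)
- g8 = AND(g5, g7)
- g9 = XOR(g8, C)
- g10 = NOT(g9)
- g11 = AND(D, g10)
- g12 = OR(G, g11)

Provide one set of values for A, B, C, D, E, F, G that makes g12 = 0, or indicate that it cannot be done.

Check with A=1, B=1, C=1, D=0, E=0, F=1, G=0:
g1 = XOR(F, A) = XOR(1, 1) = 0
g2 = AND(g1, E) = AND(0, 0) = 0
g3 = XOR(g2, g1) = XOR(0, 0) = 0
g4 = AND(g3, g1) = AND(0, 0) = 0
g5 = OR(g4, g2) = OR(0, 0) = 0
g6 = XOR(g1, g5) = XOR(0, 0) = 0
g7 = OR(B, g6) = OR(1, 0) = 1
g8 = AND(g5, g7) = AND(0, 1) = 0
g9 = XOR(g8, C) = XOR(0, 1) = 1
g10 = NOT(g9) = NOT 1 = 0
g11 = AND(D, g10) = AND(0, 0) = 0
g12 = OR(G, g11) = OR(0, 0) = 0
So g12 = 0 as required.

A=1, B=1, C=1, D=0, E=0, F=1, G=0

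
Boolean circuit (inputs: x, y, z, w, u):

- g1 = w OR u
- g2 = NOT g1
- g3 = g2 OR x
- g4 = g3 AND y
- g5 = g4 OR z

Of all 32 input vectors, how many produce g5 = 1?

g5 = g4 OR z must be 1, so at least one of g4, z is 1.
Enumerating the 32 input combinations, 21 give g5 = 1 and 11 give g5 = 0.

21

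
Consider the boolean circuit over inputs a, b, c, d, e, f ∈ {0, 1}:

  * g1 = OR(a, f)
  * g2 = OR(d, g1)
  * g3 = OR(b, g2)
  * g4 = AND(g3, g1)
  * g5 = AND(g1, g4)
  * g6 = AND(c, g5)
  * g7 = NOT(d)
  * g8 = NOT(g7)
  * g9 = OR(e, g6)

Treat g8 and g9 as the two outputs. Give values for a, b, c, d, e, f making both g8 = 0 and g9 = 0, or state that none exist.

a=1, b=0, c=0, d=0, e=0, f=1

Check with a=1, b=0, c=0, d=0, e=0, f=1:
g1 = OR(a, f) = OR(1, 1) = 1
g2 = OR(d, g1) = OR(0, 1) = 1
g3 = OR(b, g2) = OR(0, 1) = 1
g4 = AND(g3, g1) = AND(1, 1) = 1
g5 = AND(g1, g4) = AND(1, 1) = 1
g6 = AND(c, g5) = AND(0, 1) = 0
g7 = NOT(d) = NOT 0 = 1
g8 = NOT(g7) = NOT 1 = 0
g9 = OR(e, g6) = OR(0, 0) = 0
So g8 = 0 and g9 = 0.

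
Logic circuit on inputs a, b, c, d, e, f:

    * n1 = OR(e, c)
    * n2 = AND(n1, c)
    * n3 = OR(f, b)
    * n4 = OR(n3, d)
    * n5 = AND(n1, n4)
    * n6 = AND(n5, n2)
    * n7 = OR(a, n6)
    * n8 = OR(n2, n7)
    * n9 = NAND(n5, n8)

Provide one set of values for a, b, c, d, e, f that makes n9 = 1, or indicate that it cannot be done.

Check with a=0 b=0 c=1 d=0 e=1 f=0:
n1 = OR(e, c) = OR(1, 1) = 1
n2 = AND(n1, c) = AND(1, 1) = 1
n3 = OR(f, b) = OR(0, 0) = 0
n4 = OR(n3, d) = OR(0, 0) = 0
n5 = AND(n1, n4) = AND(1, 0) = 0
n6 = AND(n5, n2) = AND(0, 1) = 0
n7 = OR(a, n6) = OR(0, 0) = 0
n8 = OR(n2, n7) = OR(1, 0) = 1
n9 = NAND(n5, n8) = NAND(0, 1) = 1
So n9 = 1 as required.

a=0 b=0 c=1 d=0 e=1 f=0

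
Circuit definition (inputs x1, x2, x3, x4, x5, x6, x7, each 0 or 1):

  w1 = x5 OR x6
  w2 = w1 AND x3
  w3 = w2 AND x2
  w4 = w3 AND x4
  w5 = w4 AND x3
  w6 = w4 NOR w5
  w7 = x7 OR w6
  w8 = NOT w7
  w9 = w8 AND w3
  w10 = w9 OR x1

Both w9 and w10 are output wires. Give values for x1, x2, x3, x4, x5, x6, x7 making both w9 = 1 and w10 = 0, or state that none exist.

Across all 128 input combinations, none give both w9 = 1 and w10 = 0.

no solution exists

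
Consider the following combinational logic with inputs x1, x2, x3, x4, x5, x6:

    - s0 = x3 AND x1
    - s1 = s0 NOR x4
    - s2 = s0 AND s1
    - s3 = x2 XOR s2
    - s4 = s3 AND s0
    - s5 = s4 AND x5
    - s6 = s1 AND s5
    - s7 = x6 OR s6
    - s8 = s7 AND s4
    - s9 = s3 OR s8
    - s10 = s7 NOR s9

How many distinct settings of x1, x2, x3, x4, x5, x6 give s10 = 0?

48

s10 = s7 NOR s9 must be 0, so at least one of s7, s9 is 1.
Enumerating the 64 input combinations, 48 give s10 = 0 and 16 give s10 = 1.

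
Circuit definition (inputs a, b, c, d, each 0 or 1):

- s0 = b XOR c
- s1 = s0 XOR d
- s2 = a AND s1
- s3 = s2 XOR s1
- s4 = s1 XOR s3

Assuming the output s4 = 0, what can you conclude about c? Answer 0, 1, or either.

Both values of c occur among assignments with s4 = 0:
  c=0: a=0, b=0, c=0, d=0
  c=1: a=0, b=0, c=1, d=0

either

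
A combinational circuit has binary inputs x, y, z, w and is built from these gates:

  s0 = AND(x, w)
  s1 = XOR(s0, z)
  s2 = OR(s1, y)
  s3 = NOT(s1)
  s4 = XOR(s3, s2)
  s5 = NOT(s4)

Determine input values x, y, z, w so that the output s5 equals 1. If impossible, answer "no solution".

Check with x=0, y=1, z=0, w=1:
s0 = AND(x, w) = AND(0, 1) = 0
s1 = XOR(s0, z) = XOR(0, 0) = 0
s2 = OR(s1, y) = OR(0, 1) = 1
s3 = NOT(s1) = NOT 0 = 1
s4 = XOR(s3, s2) = XOR(1, 1) = 0
s5 = NOT(s4) = NOT 0 = 1
So s5 = 1 as required.

x=0, y=1, z=0, w=1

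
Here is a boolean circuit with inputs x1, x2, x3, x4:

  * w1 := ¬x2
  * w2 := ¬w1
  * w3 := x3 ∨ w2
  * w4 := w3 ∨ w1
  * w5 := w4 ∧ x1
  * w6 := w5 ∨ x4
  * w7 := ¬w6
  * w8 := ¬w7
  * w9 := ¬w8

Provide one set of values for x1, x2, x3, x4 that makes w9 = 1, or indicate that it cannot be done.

w9 = ¬w8 must be 1, so w8 = 0.
w8 = ¬w7 must be 0, so w7 = 1.
Check with x1=0, x2=0, x3=1, x4=0:
w1 = ¬x2 = ¬0 = 1
w2 = ¬w1 = ¬1 = 0
w3 = x3 ∨ w2 = 1 ∨ 0 = 1
w4 = w3 ∨ w1 = 1 ∨ 1 = 1
w5 = w4 ∧ x1 = 1 ∧ 0 = 0
w6 = w5 ∨ x4 = 0 ∨ 0 = 0
w7 = ¬w6 = ¬0 = 1
w8 = ¬w7 = ¬1 = 0
w9 = ¬w8 = ¬0 = 1
So w9 = 1 as required.

x1=0, x2=0, x3=1, x4=0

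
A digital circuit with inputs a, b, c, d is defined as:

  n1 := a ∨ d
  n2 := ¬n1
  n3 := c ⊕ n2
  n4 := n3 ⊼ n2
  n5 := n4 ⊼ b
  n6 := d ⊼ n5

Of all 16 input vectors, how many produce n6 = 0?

4

n6 = d ⊼ n5 must be 0, so both d = 1 and n5 = 1.
n5 = n4 ⊼ b must be 1, so at least one of n4, b is 0.
Satisfying assignments:
  a=0, b=0, c=0, d=1
  a=0, b=0, c=1, d=1
  a=1, b=0, c=0, d=1
  a=1, b=0, c=1, d=1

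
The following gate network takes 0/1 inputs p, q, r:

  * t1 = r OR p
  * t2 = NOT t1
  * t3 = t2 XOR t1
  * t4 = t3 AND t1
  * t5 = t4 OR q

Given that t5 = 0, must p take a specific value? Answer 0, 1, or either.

t5 = t4 OR q must be 0, so both t4 = 0 and q = 0.
Every assignment with t5 = 0 has p = 0; there are 1 such assignment(s).
  p=0, q=0, r=0

0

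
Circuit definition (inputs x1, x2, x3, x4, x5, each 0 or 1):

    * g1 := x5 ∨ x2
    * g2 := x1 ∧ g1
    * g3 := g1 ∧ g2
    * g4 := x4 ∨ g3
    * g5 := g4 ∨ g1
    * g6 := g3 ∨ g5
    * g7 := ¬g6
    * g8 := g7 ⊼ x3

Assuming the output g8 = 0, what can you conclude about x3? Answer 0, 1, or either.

g8 = g7 ⊼ x3 must be 0, so both g7 = 1 and x3 = 1.
g7 = ¬g6 must be 1, so g6 = 0.
g6 = g3 ∨ g5 must be 0, so both g3 = 0 and g5 = 0.
Every assignment with g8 = 0 has x3 = 1; there are 2 such assignment(s).
  x1=0, x2=0, x3=1, x4=0, x5=0
  x1=1, x2=0, x3=1, x4=0, x5=0

1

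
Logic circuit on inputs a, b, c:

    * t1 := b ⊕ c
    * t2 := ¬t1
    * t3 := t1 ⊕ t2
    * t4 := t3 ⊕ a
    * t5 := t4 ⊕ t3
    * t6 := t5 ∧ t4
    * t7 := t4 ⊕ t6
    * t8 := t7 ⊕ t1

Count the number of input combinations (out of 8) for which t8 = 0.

4

t8 = t7 ⊕ t1 must be 0, so t7 and t1 are equal.
Satisfying assignments:
  a=0, b=0, c=1
  a=0, b=1, c=0
  a=1, b=0, c=0
  a=1, b=1, c=1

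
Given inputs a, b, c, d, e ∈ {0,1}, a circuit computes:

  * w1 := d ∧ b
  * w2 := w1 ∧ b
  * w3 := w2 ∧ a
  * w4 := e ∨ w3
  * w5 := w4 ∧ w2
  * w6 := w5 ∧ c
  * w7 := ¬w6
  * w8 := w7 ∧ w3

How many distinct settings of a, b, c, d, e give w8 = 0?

w8 = w7 ∧ w3 must be 0, so at least one of w7, w3 is 0.
Enumerating the 32 input combinations, 30 give w8 = 0 and 2 give w8 = 1.

30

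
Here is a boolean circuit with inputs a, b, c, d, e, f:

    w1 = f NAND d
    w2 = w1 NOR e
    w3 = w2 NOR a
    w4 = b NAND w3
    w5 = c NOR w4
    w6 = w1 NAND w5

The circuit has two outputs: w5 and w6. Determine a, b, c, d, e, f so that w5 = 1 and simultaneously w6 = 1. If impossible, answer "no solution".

a=0, b=1, c=0, d=1, e=1, f=1

Check with a=0, b=1, c=0, d=1, e=1, f=1:
w1 = f NAND d = 1 NAND 1 = 0
w2 = w1 NOR e = 0 NOR 1 = 0
w3 = w2 NOR a = 0 NOR 0 = 1
w4 = b NAND w3 = 1 NAND 1 = 0
w5 = c NOR w4 = 0 NOR 0 = 1
w6 = w1 NAND w5 = 0 NAND 1 = 1
So w5 = 1 and w6 = 1.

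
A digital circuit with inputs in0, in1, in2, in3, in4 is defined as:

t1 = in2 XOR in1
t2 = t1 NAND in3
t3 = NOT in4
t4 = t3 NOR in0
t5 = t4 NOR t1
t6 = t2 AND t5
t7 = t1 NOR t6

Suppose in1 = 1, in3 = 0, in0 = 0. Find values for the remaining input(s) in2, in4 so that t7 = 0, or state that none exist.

Check with in1 = 1, in3 = 0, in0 = 0 and in2=0, in4=0:
t1 = in2 XOR in1 = 0 XOR 1 = 1
t2 = t1 NAND in3 = 1 NAND 0 = 1
t3 = NOT in4 = NOT 0 = 1
t4 = t3 NOR in0 = 1 NOR 0 = 0
t5 = t4 NOR t1 = 0 NOR 1 = 0
t6 = t2 AND t5 = 1 AND 0 = 0
t7 = t1 NOR t6 = 1 NOR 0 = 0
So t7 = 0.

in2=0, in4=0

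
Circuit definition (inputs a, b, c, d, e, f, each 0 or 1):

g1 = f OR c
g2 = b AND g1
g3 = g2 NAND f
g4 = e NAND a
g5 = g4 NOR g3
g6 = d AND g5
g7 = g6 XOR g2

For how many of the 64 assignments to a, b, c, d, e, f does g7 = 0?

42

g7 = g6 XOR g2 must be 0, so g6 and g2 are equal.
Enumerating the 64 input combinations, 42 give g7 = 0 and 22 give g7 = 1.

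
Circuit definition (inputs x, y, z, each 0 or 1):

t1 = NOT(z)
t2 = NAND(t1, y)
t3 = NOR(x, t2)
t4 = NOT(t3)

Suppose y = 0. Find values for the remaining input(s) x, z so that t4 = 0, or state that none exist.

With y = 0 fixed, none of the 4 settings of x, z give t4 = 0.
For example, with x=1, z=0:
t1 = NOT(z) = NOT 0 = 1
t2 = NAND(t1, y) = NAND(1, 0) = 1
t3 = NOR(x, t2) = NOR(1, 1) = 0
t4 = NOT(t3) = NOT 0 = 1
giving t4 = 1 ≠ 0.

no solution exists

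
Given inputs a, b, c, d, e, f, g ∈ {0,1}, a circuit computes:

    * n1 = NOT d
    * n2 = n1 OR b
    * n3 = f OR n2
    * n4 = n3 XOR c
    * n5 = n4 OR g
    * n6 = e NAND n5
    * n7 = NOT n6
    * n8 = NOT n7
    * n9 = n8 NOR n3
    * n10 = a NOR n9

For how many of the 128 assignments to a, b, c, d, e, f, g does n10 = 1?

n10 = a NOR n9 must be 1, so both a = 0 and n9 = 0.
n9 = n8 NOR n3 must be 0, so at least one of n8, n3 is 1.
Enumerating the 128 input combinations, 61 give n10 = 1 and 67 give n10 = 0.

61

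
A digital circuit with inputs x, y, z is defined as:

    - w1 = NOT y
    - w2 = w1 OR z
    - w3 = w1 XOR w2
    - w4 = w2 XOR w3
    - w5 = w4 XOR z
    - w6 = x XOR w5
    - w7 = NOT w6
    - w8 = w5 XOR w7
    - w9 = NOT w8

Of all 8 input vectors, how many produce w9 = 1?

4

w9 = NOT w8 must be 1, so w8 = 0.
w8 = w5 XOR w7 must be 0, so w5 and w7 are equal.
Satisfying assignments:
  x=1, y=0, z=0
  x=1, y=0, z=1
  x=1, y=1, z=0
  x=1, y=1, z=1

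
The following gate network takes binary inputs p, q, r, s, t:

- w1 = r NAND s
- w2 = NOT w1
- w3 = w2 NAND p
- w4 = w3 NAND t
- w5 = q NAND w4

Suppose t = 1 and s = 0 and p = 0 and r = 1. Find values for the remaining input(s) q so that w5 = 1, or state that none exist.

q=0

w5 = q NAND w4 must be 1, so at least one of q, w4 is 0.
Check with t = 1 and s = 0 and p = 0 and r = 1 and q=0:
w1 = r NAND s = 1 NAND 0 = 1
w2 = NOT w1 = NOT 1 = 0
w3 = w2 NAND p = 0 NAND 0 = 1
w4 = w3 NAND t = 1 NAND 1 = 0
w5 = q NAND w4 = 0 NAND 0 = 1
So w5 = 1.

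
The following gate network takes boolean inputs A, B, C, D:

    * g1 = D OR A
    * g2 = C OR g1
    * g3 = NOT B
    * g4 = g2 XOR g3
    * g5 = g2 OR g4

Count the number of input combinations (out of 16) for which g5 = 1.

15

g5 = g2 OR g4 must be 1, so at least one of g2, g4 is 1.
Enumerating the 16 input combinations, 15 give g5 = 1 and 1 give g5 = 0.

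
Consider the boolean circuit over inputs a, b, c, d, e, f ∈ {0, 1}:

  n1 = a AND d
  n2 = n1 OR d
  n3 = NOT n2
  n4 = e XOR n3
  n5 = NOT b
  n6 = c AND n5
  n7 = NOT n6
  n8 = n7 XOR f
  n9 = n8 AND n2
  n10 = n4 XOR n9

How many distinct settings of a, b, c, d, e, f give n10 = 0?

n10 = n4 XOR n9 must be 0, so n4 and n9 are equal.
Enumerating the 64 input combinations, 32 give n10 = 0 and 32 give n10 = 1.

32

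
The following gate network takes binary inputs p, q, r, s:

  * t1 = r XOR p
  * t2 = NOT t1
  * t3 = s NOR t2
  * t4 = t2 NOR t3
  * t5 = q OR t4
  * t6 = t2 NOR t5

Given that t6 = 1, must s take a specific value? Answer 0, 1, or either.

0

t6 = t2 NOR t5 must be 1, so both t2 = 0 and t5 = 0.
t2 = NOT t1 must be 0, so t1 = 1.
Every assignment with t6 = 1 has s = 0; there are 2 such assignment(s).
  p=0, q=0, r=1, s=0
  p=1, q=0, r=0, s=0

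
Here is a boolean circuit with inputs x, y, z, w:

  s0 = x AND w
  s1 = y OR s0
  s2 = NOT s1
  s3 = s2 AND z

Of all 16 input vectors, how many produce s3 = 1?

s3 = s2 AND z must be 1, so both s2 = 1 and z = 1.
s2 = NOT s1 must be 1, so s1 = 0.
Satisfying assignments:
  x=0, y=0, z=1, w=0
  x=0, y=0, z=1, w=1
  x=1, y=0, z=1, w=0

3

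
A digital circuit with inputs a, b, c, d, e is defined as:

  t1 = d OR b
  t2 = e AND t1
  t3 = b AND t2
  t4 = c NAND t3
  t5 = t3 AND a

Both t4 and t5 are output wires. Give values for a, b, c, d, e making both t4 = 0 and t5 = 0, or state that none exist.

Check with a=0, b=1, c=1, d=1, e=1:
t1 = d OR b = 1 OR 1 = 1
t2 = e AND t1 = 1 AND 1 = 1
t3 = b AND t2 = 1 AND 1 = 1
t4 = c NAND t3 = 1 NAND 1 = 0
t5 = t3 AND a = 1 AND 0 = 0
So t4 = 0 and t5 = 0.

a=0, b=1, c=1, d=1, e=1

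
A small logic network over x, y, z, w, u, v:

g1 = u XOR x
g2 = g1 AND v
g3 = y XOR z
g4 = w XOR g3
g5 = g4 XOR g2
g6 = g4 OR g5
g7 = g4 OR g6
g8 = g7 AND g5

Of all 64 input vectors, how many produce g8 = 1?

g8 = g7 AND g5 must be 1, so both g7 = 1 and g5 = 1.
g7 = g4 OR g6 must be 1, so at least one of g4, g6 is 1.
Enumerating the 64 input combinations, 32 give g8 = 1 and 32 give g8 = 0.

32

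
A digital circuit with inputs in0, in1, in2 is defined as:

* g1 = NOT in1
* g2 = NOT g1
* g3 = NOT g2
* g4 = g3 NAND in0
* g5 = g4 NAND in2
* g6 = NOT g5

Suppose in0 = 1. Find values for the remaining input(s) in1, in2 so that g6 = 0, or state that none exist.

g6 = NOT g5 must be 0, so g5 = 1.
Check with in0 = 1 and in1=0, in2=1:
g1 = NOT in1 = NOT 0 = 1
g2 = NOT g1 = NOT 1 = 0
g3 = NOT g2 = NOT 0 = 1
g4 = g3 NAND in0 = 1 NAND 1 = 0
g5 = g4 NAND in2 = 0 NAND 1 = 1
g6 = NOT g5 = NOT 1 = 0
So g6 = 0.

in1=0, in2=1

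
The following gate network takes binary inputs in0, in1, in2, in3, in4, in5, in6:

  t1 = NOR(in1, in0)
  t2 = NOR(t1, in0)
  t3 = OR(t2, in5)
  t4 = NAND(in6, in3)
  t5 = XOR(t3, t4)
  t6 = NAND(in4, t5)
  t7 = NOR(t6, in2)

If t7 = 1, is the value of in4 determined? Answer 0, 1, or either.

t7 = NOR(t6, in2) must be 1, so both t6 = 0 and in2 = 0.
t6 = NAND(in4, t5) must be 0, so both in4 = 1 and t5 = 1.
t5 = XOR(t3, t4) must be 1, so t3 and t4 differ.
Every assignment with t7 = 1 has in4 = 1; there are 14 such assignment(s).

1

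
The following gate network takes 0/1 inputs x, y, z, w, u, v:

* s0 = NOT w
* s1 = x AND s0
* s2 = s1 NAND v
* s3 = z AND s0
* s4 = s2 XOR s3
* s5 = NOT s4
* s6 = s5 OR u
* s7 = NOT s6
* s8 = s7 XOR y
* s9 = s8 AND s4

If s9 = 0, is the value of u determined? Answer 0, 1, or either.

either

Both values of u occur among assignments with s9 = 0:
  u=0: x=0, y=0, z=1, w=0, u=0, v=0
  u=1: x=0, y=0, z=0, w=0, u=1, v=0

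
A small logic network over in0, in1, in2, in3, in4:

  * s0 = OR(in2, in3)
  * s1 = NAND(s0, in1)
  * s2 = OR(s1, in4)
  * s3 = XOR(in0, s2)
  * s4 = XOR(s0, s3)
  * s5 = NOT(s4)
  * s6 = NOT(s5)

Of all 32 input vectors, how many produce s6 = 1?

s6 = NOT(s5) must be 1, so s5 = 0.
s5 = NOT(s4) must be 0, so s4 = 1.
s4 = XOR(s0, s3) must be 1, so s0 and s3 differ.
Enumerating the 32 input combinations, 16 give s6 = 1 and 16 give s6 = 0.

16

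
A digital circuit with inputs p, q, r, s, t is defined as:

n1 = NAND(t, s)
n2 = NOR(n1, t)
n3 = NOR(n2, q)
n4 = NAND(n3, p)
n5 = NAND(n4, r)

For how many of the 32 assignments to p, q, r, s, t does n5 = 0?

n5 = NAND(n4, r) must be 0, so both n4 = 1 and r = 1.
n4 = NAND(n3, p) must be 1, so at least one of n3, p is 0.
Enumerating the 32 input combinations, 12 give n5 = 0 and 20 give n5 = 1.

12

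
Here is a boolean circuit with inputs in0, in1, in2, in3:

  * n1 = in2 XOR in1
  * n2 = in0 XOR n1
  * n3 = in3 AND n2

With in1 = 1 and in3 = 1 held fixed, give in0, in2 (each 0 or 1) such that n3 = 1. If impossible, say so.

Check with in1 = 1 and in3 = 1 and in0=1, in2=1:
n1 = in2 XOR in1 = 1 XOR 1 = 0
n2 = in0 XOR n1 = 1 XOR 0 = 1
n3 = in3 AND n2 = 1 AND 1 = 1
So n3 = 1.

in0=1 in2=1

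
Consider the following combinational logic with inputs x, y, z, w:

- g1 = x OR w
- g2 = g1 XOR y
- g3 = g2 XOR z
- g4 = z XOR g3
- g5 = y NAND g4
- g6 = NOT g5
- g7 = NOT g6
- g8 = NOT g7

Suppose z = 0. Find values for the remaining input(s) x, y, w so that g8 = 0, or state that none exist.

x=1 y=1 w=1

Check with z = 0 and x=1, y=1, w=1:
g1 = x OR w = 1 OR 1 = 1
g2 = g1 XOR y = 1 XOR 1 = 0
g3 = g2 XOR z = 0 XOR 0 = 0
g4 = z XOR g3 = 0 XOR 0 = 0
g5 = y NAND g4 = 1 NAND 0 = 1
g6 = NOT g5 = NOT 1 = 0
g7 = NOT g6 = NOT 0 = 1
g8 = NOT g7 = NOT 1 = 0
So g8 = 0.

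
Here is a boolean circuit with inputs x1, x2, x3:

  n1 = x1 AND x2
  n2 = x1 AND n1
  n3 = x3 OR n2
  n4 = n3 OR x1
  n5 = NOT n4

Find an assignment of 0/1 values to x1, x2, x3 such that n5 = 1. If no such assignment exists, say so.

x1=0, x2=1, x3=0

n5 = NOT n4 must be 1, so n4 = 0.
n4 = n3 OR x1 must be 0, so both n3 = 0 and x1 = 0.
Check with x1=0, x2=1, x3=0:
n1 = x1 AND x2 = 0 AND 1 = 0
n2 = x1 AND n1 = 0 AND 0 = 0
n3 = x3 OR n2 = 0 OR 0 = 0
n4 = n3 OR x1 = 0 OR 0 = 0
n5 = NOT n4 = NOT 0 = 1
So n5 = 1 as required.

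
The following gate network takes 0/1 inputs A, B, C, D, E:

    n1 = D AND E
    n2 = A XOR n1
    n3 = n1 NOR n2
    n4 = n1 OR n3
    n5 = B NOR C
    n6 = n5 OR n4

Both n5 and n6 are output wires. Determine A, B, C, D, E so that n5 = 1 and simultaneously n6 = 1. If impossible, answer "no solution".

A=1 B=0 C=0 D=0 E=0

Check with A=1 B=0 C=0 D=0 E=0:
n1 = D AND E = 0 AND 0 = 0
n2 = A XOR n1 = 1 XOR 0 = 1
n3 = n1 NOR n2 = 0 NOR 1 = 0
n4 = n1 OR n3 = 0 OR 0 = 0
n5 = B NOR C = 0 NOR 0 = 1
n6 = n5 OR n4 = 1 OR 0 = 1
So n5 = 1 and n6 = 1.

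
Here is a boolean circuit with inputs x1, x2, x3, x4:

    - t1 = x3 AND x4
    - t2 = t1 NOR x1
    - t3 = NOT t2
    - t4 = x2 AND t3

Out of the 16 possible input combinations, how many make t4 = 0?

11

t4 = x2 AND t3 must be 0, so at least one of x2, t3 is 0.
Enumerating the 16 input combinations, 11 give t4 = 0 and 5 give t4 = 1.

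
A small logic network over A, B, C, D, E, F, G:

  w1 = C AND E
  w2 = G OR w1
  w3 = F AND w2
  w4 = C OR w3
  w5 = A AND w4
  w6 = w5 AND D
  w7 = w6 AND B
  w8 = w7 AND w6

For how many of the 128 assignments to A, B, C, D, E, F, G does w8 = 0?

118

w8 = w7 AND w6 must be 0, so at least one of w7, w6 is 0.
Enumerating the 128 input combinations, 118 give w8 = 0 and 10 give w8 = 1.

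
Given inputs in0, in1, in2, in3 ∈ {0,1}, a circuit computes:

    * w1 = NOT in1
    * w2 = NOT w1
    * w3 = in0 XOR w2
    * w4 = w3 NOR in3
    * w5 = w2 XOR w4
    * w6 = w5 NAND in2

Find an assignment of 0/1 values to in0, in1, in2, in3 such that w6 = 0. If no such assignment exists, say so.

in0=0, in1=0, in2=1, in3=0

Check with in0=0, in1=0, in2=1, in3=0:
w1 = NOT in1 = NOT 0 = 1
w2 = NOT w1 = NOT 1 = 0
w3 = in0 XOR w2 = 0 XOR 0 = 0
w4 = w3 NOR in3 = 0 NOR 0 = 1
w5 = w2 XOR w4 = 0 XOR 1 = 1
w6 = w5 NAND in2 = 1 NAND 1 = 0
So w6 = 0 as required.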